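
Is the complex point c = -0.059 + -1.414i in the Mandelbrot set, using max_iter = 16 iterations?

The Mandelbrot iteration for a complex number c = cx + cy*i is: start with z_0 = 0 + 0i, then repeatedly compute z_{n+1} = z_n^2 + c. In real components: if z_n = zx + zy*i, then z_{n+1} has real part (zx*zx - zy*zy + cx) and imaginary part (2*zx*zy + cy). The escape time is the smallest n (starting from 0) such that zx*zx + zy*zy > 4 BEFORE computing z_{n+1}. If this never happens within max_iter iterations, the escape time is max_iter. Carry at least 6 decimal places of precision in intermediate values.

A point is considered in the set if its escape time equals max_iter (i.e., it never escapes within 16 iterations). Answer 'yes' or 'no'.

Answer: no

Derivation:
z_0 = 0 + 0i, c = -0.0590 + -1.4140i
Iter 1: z = -0.0590 + -1.4140i, |z|^2 = 2.0029
Iter 2: z = -2.0549 + -1.2471i, |z|^2 = 5.7781
Escaped at iteration 2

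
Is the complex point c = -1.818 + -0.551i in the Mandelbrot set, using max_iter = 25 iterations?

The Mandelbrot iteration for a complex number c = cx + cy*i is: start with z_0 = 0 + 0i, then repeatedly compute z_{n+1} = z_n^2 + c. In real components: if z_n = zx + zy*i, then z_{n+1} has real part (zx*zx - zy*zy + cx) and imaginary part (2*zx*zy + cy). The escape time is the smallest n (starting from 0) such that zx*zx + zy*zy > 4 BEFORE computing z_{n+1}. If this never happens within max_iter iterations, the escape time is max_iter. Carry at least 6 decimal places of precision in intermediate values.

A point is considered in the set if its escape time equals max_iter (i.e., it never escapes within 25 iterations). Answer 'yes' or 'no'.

z_0 = 0 + 0i, c = -1.8180 + -0.5510i
Iter 1: z = -1.8180 + -0.5510i, |z|^2 = 3.6087
Iter 2: z = 1.1835 + 1.4524i, |z|^2 = 3.5103
Iter 3: z = -2.5268 + 2.8870i, |z|^2 = 14.7196
Escaped at iteration 3

Answer: no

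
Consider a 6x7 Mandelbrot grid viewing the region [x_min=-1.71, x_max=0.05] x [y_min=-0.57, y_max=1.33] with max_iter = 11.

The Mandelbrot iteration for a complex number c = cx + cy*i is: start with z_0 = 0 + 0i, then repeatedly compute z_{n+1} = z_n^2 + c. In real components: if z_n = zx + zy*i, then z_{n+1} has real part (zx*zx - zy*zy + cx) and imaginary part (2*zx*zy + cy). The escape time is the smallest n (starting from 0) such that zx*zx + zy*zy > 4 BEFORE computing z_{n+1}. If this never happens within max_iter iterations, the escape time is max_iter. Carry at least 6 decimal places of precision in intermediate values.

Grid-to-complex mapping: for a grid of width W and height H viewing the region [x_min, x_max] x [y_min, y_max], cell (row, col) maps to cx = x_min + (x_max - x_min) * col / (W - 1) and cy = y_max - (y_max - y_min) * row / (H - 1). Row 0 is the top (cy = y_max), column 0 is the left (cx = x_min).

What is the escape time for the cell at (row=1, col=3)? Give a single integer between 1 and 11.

z_0 = 0 + 0i, c = -0.6540 + 1.0133i
Iter 1: z = -0.6540 + 1.0133i, |z|^2 = 1.4546
Iter 2: z = -1.2531 + -0.3121i, |z|^2 = 1.6677
Iter 3: z = 0.8189 + 1.7956i, |z|^2 = 3.8946
Iter 4: z = -3.2074 + 3.9542i, |z|^2 = 25.9227
Escaped at iteration 4

Answer: 4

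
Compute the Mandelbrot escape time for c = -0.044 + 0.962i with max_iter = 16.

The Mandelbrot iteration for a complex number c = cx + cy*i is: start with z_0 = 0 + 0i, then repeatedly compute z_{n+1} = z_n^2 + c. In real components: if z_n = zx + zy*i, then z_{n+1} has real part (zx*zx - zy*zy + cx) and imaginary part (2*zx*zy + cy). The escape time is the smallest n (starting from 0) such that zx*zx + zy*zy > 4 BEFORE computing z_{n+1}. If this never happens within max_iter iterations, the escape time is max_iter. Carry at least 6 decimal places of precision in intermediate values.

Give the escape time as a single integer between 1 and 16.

Answer: 10

Derivation:
z_0 = 0 + 0i, c = -0.0440 + 0.9620i
Iter 1: z = -0.0440 + 0.9620i, |z|^2 = 0.9274
Iter 2: z = -0.9675 + 0.8773i, |z|^2 = 1.7058
Iter 3: z = 0.1223 + -0.7357i, |z|^2 = 0.5562
Iter 4: z = -0.5703 + 0.7820i, |z|^2 = 0.9367
Iter 5: z = -0.3303 + 0.0701i, |z|^2 = 0.1140
Iter 6: z = 0.0602 + 0.9157i, |z|^2 = 0.8421
Iter 7: z = -0.8788 + 1.0722i, |z|^2 = 1.9220
Iter 8: z = -0.4214 + -0.9226i, |z|^2 = 1.0288
Iter 9: z = -0.7177 + 1.7396i, |z|^2 = 3.5412
Iter 10: z = -2.5551 + -1.5349i, |z|^2 = 8.8842
Escaped at iteration 10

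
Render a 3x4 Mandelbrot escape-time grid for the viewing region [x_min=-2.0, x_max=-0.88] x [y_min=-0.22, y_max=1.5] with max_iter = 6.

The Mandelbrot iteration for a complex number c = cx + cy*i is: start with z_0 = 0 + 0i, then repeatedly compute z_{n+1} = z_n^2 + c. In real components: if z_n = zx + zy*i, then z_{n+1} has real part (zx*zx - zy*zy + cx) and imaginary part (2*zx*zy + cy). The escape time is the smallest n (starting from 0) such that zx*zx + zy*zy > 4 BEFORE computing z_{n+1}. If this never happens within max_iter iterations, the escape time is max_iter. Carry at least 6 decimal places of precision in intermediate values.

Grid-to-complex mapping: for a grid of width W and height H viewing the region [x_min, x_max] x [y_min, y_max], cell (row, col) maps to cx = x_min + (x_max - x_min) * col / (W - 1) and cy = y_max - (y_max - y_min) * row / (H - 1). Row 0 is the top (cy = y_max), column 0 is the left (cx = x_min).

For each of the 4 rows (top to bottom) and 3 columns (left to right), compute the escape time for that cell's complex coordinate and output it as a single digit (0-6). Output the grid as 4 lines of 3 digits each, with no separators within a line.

(row=0, col=0): c = -2.0000 + 1.5000i → escape time 1
(row=0, col=1): c = -1.4400 + 1.5000i → escape time 1
(row=0, col=2): c = -0.8800 + 1.5000i → escape time 2
(row=1, col=0): c = -2.0000 + 0.9267i → escape time 1
(row=1, col=1): c = -1.4400 + 0.9267i → escape time 3
(row=1, col=2): c = -0.8800 + 0.9267i → escape time 3
(row=2, col=0): c = -2.0000 + 0.3533i → escape time 1
(row=2, col=1): c = -1.4400 + 0.3533i → escape time 5
(row=2, col=2): c = -0.8800 + 0.3533i → escape time 6
(row=3, col=0): c = -2.0000 + -0.2200i → escape time 1
(row=3, col=1): c = -1.4400 + -0.2200i → escape time 5
(row=3, col=2): c = -0.8800 + -0.2200i → escape time 6

Answer: 112
133
156
156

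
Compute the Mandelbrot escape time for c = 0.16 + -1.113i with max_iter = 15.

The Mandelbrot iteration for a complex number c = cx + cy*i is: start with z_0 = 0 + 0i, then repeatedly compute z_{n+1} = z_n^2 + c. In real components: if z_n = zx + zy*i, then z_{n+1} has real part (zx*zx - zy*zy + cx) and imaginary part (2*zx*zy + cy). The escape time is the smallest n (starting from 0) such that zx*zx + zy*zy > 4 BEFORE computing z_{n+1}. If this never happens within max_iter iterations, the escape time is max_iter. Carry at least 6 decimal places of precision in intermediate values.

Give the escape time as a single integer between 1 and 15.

z_0 = 0 + 0i, c = 0.1600 + -1.1130i
Iter 1: z = 0.1600 + -1.1130i, |z|^2 = 1.2644
Iter 2: z = -1.0532 + -1.4692i, |z|^2 = 3.2676
Iter 3: z = -0.8893 + 1.9815i, |z|^2 = 4.7173
Escaped at iteration 3

Answer: 3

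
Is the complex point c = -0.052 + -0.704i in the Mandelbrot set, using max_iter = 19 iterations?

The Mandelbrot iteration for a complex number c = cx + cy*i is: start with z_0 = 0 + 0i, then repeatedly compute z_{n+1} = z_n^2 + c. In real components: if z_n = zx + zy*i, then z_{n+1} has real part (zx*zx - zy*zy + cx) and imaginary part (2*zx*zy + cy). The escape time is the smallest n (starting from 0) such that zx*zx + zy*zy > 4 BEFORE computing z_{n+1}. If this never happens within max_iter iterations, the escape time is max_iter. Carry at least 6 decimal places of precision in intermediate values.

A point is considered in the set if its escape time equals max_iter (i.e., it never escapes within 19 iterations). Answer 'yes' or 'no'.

z_0 = 0 + 0i, c = -0.0520 + -0.7040i
Iter 1: z = -0.0520 + -0.7040i, |z|^2 = 0.4983
Iter 2: z = -0.5449 + -0.6308i, |z|^2 = 0.6948
Iter 3: z = -0.1530 + -0.0166i, |z|^2 = 0.0237
Iter 4: z = -0.0289 + -0.6989i, |z|^2 = 0.4893
Iter 5: z = -0.5397 + -0.6636i, |z|^2 = 0.7317
Iter 6: z = -0.2012 + 0.0123i, |z|^2 = 0.0406
Iter 7: z = -0.0117 + -0.7089i, |z|^2 = 0.5027
Iter 8: z = -0.5545 + -0.6874i, |z|^2 = 0.7800
Iter 9: z = -0.2171 + 0.0583i, |z|^2 = 0.0505
Iter 10: z = -0.0083 + -0.7293i, |z|^2 = 0.5320
Iter 11: z = -0.5838 + -0.6920i, |z|^2 = 0.8197
Iter 12: z = -0.1899 + 0.1040i, |z|^2 = 0.0469
Iter 13: z = -0.0267 + -0.7435i, |z|^2 = 0.5535
Iter 14: z = -0.6041 + -0.6642i, |z|^2 = 0.8061
Iter 15: z = -0.1283 + 0.0985i, |z|^2 = 0.0262
Iter 16: z = -0.0452 + -0.7293i, |z|^2 = 0.5339
Iter 17: z = -0.5818 + -0.6380i, |z|^2 = 0.7455
Iter 18: z = -0.1206 + 0.0384i, |z|^2 = 0.0160
Did not escape in 19 iterations → in set

Answer: yes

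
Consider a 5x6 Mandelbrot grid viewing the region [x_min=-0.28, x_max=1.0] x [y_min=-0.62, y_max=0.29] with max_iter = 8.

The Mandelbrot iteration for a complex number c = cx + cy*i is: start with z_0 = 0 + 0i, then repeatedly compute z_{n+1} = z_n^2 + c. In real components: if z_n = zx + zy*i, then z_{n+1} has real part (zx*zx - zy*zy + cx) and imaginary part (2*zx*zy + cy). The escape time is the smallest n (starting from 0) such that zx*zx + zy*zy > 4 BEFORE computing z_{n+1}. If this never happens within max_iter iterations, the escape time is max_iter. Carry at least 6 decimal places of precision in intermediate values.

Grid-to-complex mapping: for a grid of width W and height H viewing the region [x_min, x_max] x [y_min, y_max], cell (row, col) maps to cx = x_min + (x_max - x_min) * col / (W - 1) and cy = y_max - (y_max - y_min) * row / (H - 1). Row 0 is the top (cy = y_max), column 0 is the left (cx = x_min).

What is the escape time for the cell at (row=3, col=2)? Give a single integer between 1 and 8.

Answer: 8

Derivation:
z_0 = 0 + 0i, c = 0.3600 + -0.2560i
Iter 1: z = 0.3600 + -0.2560i, |z|^2 = 0.1951
Iter 2: z = 0.4241 + -0.4403i, |z|^2 = 0.3737
Iter 3: z = 0.3459 + -0.6294i, |z|^2 = 0.5159
Iter 4: z = 0.0835 + -0.6915i, |z|^2 = 0.4852
Iter 5: z = -0.1112 + -0.3714i, |z|^2 = 0.1503
Iter 6: z = 0.2344 + -0.1734i, |z|^2 = 0.0850
Iter 7: z = 0.3849 + -0.3373i, |z|^2 = 0.2619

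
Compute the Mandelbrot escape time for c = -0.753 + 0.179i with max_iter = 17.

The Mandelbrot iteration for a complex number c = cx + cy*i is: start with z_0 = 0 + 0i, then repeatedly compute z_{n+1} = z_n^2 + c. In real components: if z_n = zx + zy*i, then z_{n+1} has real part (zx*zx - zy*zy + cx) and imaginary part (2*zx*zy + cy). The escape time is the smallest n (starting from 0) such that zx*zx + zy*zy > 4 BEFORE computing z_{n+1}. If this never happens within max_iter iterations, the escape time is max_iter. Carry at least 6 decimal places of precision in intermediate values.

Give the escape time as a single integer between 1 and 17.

Answer: 17

Derivation:
z_0 = 0 + 0i, c = -0.7530 + 0.1790i
Iter 1: z = -0.7530 + 0.1790i, |z|^2 = 0.5990
Iter 2: z = -0.2180 + -0.0906i, |z|^2 = 0.0557
Iter 3: z = -0.7137 + 0.2185i, |z|^2 = 0.5571
Iter 4: z = -0.2914 + -0.1329i, |z|^2 = 0.1026
Iter 5: z = -0.6857 + 0.2564i, |z|^2 = 0.5360
Iter 6: z = -0.3485 + -0.1727i, |z|^2 = 0.1513
Iter 7: z = -0.6613 + 0.2994i, |z|^2 = 0.5270
Iter 8: z = -0.4053 + -0.2170i, |z|^2 = 0.2113
Iter 9: z = -0.6359 + 0.3549i, |z|^2 = 0.5302
Iter 10: z = -0.4746 + -0.2723i, |z|^2 = 0.2994
Iter 11: z = -0.6019 + 0.4375i, |z|^2 = 0.5536
Iter 12: z = -0.5821 + -0.3476i, |z|^2 = 0.4597
Iter 13: z = -0.5350 + 0.5837i, |z|^2 = 0.6269
Iter 14: z = -0.8075 + -0.4455i, |z|^2 = 0.8506
Iter 15: z = -0.2994 + 0.8985i, |z|^2 = 0.8970
Iter 16: z = -1.4708 + -0.3590i, |z|^2 = 2.2920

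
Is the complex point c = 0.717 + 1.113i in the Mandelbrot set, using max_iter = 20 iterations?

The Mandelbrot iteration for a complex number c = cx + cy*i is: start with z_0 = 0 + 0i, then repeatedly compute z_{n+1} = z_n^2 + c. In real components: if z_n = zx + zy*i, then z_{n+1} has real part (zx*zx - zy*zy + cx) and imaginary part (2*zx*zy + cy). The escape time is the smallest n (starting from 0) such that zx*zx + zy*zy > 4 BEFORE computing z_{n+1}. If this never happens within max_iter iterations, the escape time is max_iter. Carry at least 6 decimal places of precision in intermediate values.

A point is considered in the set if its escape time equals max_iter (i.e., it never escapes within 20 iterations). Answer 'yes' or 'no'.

Answer: no

Derivation:
z_0 = 0 + 0i, c = 0.7170 + 1.1130i
Iter 1: z = 0.7170 + 1.1130i, |z|^2 = 1.7529
Iter 2: z = -0.0077 + 2.7090i, |z|^2 = 7.3390
Escaped at iteration 2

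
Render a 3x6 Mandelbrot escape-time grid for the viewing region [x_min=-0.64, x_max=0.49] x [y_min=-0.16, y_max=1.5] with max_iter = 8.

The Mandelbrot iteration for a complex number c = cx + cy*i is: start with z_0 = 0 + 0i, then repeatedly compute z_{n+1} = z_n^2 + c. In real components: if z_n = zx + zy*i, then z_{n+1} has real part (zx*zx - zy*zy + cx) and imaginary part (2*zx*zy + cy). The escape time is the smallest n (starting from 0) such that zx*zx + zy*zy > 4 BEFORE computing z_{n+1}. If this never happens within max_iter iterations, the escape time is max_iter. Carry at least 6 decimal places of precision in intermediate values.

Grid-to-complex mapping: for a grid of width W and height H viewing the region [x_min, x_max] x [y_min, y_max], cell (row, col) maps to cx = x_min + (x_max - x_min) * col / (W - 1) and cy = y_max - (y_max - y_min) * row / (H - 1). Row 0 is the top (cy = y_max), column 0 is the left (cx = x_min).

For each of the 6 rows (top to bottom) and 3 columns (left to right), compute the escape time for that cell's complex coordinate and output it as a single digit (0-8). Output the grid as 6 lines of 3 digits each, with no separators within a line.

Answer: 222
342
483
885
885
885

Derivation:
(row=0, col=0): c = -0.6400 + 1.5000i → escape time 2
(row=0, col=1): c = -0.0750 + 1.5000i → escape time 2
(row=0, col=2): c = 0.4900 + 1.5000i → escape time 2
(row=1, col=0): c = -0.6400 + 1.1680i → escape time 3
(row=1, col=1): c = -0.0750 + 1.1680i → escape time 4
(row=1, col=2): c = 0.4900 + 1.1680i → escape time 2
(row=2, col=0): c = -0.6400 + 0.8360i → escape time 4
(row=2, col=1): c = -0.0750 + 0.8360i → escape time 8
(row=2, col=2): c = 0.4900 + 0.8360i → escape time 3
(row=3, col=0): c = -0.6400 + 0.5040i → escape time 8
(row=3, col=1): c = -0.0750 + 0.5040i → escape time 8
(row=3, col=2): c = 0.4900 + 0.5040i → escape time 5
(row=4, col=0): c = -0.6400 + 0.1720i → escape time 8
(row=4, col=1): c = -0.0750 + 0.1720i → escape time 8
(row=4, col=2): c = 0.4900 + 0.1720i → escape time 5
(row=5, col=0): c = -0.6400 + -0.1600i → escape time 8
(row=5, col=1): c = -0.0750 + -0.1600i → escape time 8
(row=5, col=2): c = 0.4900 + -0.1600i → escape time 5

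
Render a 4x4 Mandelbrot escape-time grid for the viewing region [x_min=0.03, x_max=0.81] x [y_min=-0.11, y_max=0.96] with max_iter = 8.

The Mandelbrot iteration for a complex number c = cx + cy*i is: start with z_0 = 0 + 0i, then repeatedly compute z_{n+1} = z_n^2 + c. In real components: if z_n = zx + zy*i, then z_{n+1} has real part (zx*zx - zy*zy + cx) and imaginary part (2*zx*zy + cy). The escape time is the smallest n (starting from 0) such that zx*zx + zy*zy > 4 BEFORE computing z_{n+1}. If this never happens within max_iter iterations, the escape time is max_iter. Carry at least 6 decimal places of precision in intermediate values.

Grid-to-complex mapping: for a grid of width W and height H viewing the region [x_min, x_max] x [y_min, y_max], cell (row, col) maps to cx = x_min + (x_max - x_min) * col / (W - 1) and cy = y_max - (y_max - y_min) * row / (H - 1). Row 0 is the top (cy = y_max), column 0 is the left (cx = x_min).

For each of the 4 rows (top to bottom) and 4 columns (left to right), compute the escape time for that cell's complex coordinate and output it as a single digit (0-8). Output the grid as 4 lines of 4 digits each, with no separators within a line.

Answer: 6422
8833
8843
8843

Derivation:
(row=0, col=0): c = 0.0300 + 0.9600i → escape time 6
(row=0, col=1): c = 0.2900 + 0.9600i → escape time 4
(row=0, col=2): c = 0.5500 + 0.9600i → escape time 2
(row=0, col=3): c = 0.8100 + 0.9600i → escape time 2
(row=1, col=0): c = 0.0300 + 0.6033i → escape time 8
(row=1, col=1): c = 0.2900 + 0.6033i → escape time 8
(row=1, col=2): c = 0.5500 + 0.6033i → escape time 3
(row=1, col=3): c = 0.8100 + 0.6033i → escape time 3
(row=2, col=0): c = 0.0300 + 0.2467i → escape time 8
(row=2, col=1): c = 0.2900 + 0.2467i → escape time 8
(row=2, col=2): c = 0.5500 + 0.2467i → escape time 4
(row=2, col=3): c = 0.8100 + 0.2467i → escape time 3
(row=3, col=0): c = 0.0300 + -0.1100i → escape time 8
(row=3, col=1): c = 0.2900 + -0.1100i → escape time 8
(row=3, col=2): c = 0.5500 + -0.1100i → escape time 4
(row=3, col=3): c = 0.8100 + -0.1100i → escape time 3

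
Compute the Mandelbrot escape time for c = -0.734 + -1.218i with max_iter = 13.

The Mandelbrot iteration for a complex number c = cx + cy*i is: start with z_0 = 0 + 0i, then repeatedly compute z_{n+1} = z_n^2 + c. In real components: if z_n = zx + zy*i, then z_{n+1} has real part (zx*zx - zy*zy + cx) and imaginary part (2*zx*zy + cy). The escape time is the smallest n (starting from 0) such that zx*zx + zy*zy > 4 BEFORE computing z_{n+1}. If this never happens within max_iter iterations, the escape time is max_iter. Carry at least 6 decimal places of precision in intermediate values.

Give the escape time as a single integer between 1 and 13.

z_0 = 0 + 0i, c = -0.7340 + -1.2180i
Iter 1: z = -0.7340 + -1.2180i, |z|^2 = 2.0223
Iter 2: z = -1.6788 + 0.5700i, |z|^2 = 3.1432
Iter 3: z = 1.7593 + -3.1319i, |z|^2 = 12.9039
Escaped at iteration 3

Answer: 3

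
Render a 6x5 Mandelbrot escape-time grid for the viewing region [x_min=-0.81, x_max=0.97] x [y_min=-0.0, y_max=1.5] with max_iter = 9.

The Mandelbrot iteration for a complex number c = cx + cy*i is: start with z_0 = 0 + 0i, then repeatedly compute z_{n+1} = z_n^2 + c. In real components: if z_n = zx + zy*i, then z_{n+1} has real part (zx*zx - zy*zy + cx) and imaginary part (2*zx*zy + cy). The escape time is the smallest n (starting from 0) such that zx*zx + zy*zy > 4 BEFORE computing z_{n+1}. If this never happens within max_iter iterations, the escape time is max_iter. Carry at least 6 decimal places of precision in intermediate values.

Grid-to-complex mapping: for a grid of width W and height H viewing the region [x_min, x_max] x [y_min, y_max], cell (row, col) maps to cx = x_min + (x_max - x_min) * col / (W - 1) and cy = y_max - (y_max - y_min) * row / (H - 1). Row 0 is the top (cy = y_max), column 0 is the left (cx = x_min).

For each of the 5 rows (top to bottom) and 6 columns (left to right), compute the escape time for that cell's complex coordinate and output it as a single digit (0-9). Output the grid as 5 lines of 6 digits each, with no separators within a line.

(row=0, col=0): c = -0.8100 + 1.5000i → escape time 2
(row=0, col=1): c = -0.4540 + 1.5000i → escape time 2
(row=0, col=2): c = -0.0980 + 1.5000i → escape time 2
(row=0, col=3): c = 0.2580 + 1.5000i → escape time 2
(row=0, col=4): c = 0.6140 + 1.5000i → escape time 2
(row=0, col=5): c = 0.9700 + 1.5000i → escape time 2
(row=1, col=0): c = -0.8100 + 1.1250i → escape time 3
(row=1, col=1): c = -0.4540 + 1.1250i → escape time 4
(row=1, col=2): c = -0.0980 + 1.1250i → escape time 5
(row=1, col=3): c = 0.2580 + 1.1250i → escape time 3
(row=1, col=4): c = 0.6140 + 1.1250i → escape time 2
(row=1, col=5): c = 0.9700 + 1.1250i → escape time 2
(row=2, col=0): c = -0.8100 + 0.7500i → escape time 4
(row=2, col=1): c = -0.4540 + 0.7500i → escape time 6
(row=2, col=2): c = -0.0980 + 0.7500i → escape time 9
(row=2, col=3): c = 0.2580 + 0.7500i → escape time 5
(row=2, col=4): c = 0.6140 + 0.7500i → escape time 3
(row=2, col=5): c = 0.9700 + 0.7500i → escape time 2
(row=3, col=0): c = -0.8100 + 0.3750i → escape time 8
(row=3, col=1): c = -0.4540 + 0.3750i → escape time 9
(row=3, col=2): c = -0.0980 + 0.3750i → escape time 9
(row=3, col=3): c = 0.2580 + 0.3750i → escape time 9
(row=3, col=4): c = 0.6140 + 0.3750i → escape time 4
(row=3, col=5): c = 0.9700 + 0.3750i → escape time 2
(row=4, col=0): c = -0.8100 + 0.0000i → escape time 9
(row=4, col=1): c = -0.4540 + 0.0000i → escape time 9
(row=4, col=2): c = -0.0980 + 0.0000i → escape time 9
(row=4, col=3): c = 0.2580 + 0.0000i → escape time 9
(row=4, col=4): c = 0.6140 + 0.0000i → escape time 4
(row=4, col=5): c = 0.9700 + 0.0000i → escape time 3

Answer: 222222
345322
469532
899942
999943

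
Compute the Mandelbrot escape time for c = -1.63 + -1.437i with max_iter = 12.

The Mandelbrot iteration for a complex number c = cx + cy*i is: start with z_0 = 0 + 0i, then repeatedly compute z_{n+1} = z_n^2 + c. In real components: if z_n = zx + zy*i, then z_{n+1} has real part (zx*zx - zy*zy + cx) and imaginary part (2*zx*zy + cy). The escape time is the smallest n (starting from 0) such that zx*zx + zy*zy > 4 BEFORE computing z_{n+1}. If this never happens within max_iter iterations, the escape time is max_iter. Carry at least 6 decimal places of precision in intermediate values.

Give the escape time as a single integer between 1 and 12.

z_0 = 0 + 0i, c = -1.6300 + -1.4370i
Iter 1: z = -1.6300 + -1.4370i, |z|^2 = 4.7219
Escaped at iteration 1

Answer: 1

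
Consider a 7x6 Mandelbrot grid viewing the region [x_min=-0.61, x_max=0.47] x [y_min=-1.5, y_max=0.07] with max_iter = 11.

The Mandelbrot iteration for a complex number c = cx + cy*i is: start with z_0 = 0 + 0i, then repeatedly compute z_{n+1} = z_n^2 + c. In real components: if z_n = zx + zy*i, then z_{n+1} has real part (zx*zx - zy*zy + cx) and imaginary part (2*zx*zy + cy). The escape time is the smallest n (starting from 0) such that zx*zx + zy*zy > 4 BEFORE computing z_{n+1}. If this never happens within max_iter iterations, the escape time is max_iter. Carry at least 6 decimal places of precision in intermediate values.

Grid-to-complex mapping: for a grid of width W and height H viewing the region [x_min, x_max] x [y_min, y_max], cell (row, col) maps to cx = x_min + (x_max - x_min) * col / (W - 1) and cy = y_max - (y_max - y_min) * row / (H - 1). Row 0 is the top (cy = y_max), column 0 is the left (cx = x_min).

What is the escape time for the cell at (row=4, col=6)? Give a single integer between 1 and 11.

Answer: 2

Derivation:
z_0 = 0 + 0i, c = 0.4700 + -1.1860i
Iter 1: z = 0.4700 + -1.1860i, |z|^2 = 1.6275
Iter 2: z = -0.7157 + -2.3008i, |z|^2 = 5.8061
Escaped at iteration 2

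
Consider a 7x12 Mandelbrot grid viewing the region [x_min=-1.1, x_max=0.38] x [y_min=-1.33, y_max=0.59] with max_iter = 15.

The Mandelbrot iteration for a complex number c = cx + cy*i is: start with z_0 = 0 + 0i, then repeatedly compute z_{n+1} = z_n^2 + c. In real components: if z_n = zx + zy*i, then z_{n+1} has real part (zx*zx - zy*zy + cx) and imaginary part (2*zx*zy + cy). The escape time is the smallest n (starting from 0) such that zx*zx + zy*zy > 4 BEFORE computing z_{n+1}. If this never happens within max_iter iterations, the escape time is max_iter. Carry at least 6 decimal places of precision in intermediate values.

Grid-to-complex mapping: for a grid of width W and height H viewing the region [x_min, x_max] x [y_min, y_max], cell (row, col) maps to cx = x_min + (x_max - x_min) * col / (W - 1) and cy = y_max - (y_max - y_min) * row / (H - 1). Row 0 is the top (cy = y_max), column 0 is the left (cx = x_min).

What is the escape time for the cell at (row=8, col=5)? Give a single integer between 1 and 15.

z_0 = 0 + 0i, c = 0.1333 + -0.8064i
Iter 1: z = 0.1333 + -0.8064i, |z|^2 = 0.6680
Iter 2: z = -0.4991 + -1.0214i, |z|^2 = 1.2924
Iter 3: z = -0.6608 + 0.2132i, |z|^2 = 0.4821
Iter 4: z = 0.5245 + -1.0881i, |z|^2 = 1.4592
Iter 5: z = -0.7756 + -1.9479i, |z|^2 = 4.3959
Escaped at iteration 5

Answer: 5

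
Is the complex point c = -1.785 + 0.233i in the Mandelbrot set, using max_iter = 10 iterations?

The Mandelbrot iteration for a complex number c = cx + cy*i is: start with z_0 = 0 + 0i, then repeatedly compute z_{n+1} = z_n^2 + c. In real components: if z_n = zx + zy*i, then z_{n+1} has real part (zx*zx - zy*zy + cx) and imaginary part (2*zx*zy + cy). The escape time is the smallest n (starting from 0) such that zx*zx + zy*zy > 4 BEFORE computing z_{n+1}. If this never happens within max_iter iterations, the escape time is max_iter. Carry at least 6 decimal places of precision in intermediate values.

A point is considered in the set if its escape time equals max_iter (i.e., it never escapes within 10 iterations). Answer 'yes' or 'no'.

Answer: no

Derivation:
z_0 = 0 + 0i, c = -1.7850 + 0.2330i
Iter 1: z = -1.7850 + 0.2330i, |z|^2 = 3.2405
Iter 2: z = 1.3469 + -0.5988i, |z|^2 = 2.1728
Iter 3: z = -0.3293 + -1.3801i, |z|^2 = 2.0132
Iter 4: z = -3.5813 + 1.1420i, |z|^2 = 14.1297
Escaped at iteration 4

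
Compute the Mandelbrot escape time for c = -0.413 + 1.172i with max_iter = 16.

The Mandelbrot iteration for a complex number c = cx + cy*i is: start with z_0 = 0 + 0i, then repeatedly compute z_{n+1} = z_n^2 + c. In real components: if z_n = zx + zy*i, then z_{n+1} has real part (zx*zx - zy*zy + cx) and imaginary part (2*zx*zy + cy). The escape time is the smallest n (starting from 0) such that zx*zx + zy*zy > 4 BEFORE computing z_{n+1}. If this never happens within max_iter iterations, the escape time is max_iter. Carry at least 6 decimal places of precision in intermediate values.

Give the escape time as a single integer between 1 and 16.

z_0 = 0 + 0i, c = -0.4130 + 1.1720i
Iter 1: z = -0.4130 + 1.1720i, |z|^2 = 1.5442
Iter 2: z = -1.6160 + 0.2039i, |z|^2 = 2.6531
Iter 3: z = 2.1569 + 0.5129i, |z|^2 = 4.9154
Escaped at iteration 3

Answer: 3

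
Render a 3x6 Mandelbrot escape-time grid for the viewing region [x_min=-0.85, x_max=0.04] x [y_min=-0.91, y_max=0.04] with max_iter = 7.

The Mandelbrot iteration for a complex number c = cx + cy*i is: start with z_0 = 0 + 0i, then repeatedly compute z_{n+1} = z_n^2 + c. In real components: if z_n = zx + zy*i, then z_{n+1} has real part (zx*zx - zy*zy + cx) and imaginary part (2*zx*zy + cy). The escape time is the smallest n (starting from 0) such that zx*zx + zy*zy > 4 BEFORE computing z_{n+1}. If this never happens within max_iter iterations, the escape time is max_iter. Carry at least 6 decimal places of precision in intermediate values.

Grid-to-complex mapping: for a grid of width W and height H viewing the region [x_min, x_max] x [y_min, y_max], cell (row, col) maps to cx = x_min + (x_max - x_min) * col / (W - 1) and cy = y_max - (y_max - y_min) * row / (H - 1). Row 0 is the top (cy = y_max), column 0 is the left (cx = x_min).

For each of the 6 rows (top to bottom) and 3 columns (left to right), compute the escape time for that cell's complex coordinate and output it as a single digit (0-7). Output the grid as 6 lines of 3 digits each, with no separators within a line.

(row=0, col=0): c = -0.8500 + 0.0400i → escape time 7
(row=0, col=1): c = -0.4050 + 0.0400i → escape time 7
(row=0, col=2): c = 0.0400 + 0.0400i → escape time 7
(row=1, col=0): c = -0.8500 + -0.1500i → escape time 7
(row=1, col=1): c = -0.4050 + -0.1500i → escape time 7
(row=1, col=2): c = 0.0400 + -0.1500i → escape time 7
(row=2, col=0): c = -0.8500 + -0.3400i → escape time 7
(row=2, col=1): c = -0.4050 + -0.3400i → escape time 7
(row=2, col=2): c = 0.0400 + -0.3400i → escape time 7
(row=3, col=0): c = -0.8500 + -0.5300i → escape time 5
(row=3, col=1): c = -0.4050 + -0.5300i → escape time 7
(row=3, col=2): c = 0.0400 + -0.5300i → escape time 7
(row=4, col=0): c = -0.8500 + -0.7200i → escape time 4
(row=4, col=1): c = -0.4050 + -0.7200i → escape time 7
(row=4, col=2): c = 0.0400 + -0.7200i → escape time 7
(row=5, col=0): c = -0.8500 + -0.9100i → escape time 3
(row=5, col=1): c = -0.4050 + -0.9100i → escape time 5
(row=5, col=2): c = 0.0400 + -0.9100i → escape time 6

Answer: 777
777
777
577
477
356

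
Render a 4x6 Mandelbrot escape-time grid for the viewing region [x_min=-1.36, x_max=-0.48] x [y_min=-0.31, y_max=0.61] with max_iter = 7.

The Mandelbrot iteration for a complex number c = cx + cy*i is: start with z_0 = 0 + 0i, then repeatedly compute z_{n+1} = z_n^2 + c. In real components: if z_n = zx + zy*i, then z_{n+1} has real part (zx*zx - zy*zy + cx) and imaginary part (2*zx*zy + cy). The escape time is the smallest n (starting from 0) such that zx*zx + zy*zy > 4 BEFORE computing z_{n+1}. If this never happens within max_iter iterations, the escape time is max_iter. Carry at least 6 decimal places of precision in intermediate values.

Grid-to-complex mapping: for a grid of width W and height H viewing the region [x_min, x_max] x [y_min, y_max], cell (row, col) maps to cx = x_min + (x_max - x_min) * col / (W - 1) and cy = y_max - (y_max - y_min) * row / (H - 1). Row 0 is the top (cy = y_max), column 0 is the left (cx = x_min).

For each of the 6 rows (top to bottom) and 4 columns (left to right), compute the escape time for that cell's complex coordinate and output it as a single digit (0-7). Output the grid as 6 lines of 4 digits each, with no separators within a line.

(row=0, col=0): c = -1.3600 + 0.6100i → escape time 3
(row=0, col=1): c = -1.0667 + 0.6100i → escape time 4
(row=0, col=2): c = -0.7733 + 0.6100i → escape time 5
(row=0, col=3): c = -0.4800 + 0.6100i → escape time 7
(row=1, col=0): c = -1.3600 + 0.4260i → escape time 5
(row=1, col=1): c = -1.0667 + 0.4260i → escape time 6
(row=1, col=2): c = -0.7733 + 0.4260i → escape time 7
(row=1, col=3): c = -0.4800 + 0.4260i → escape time 7
(row=2, col=0): c = -1.3600 + 0.2420i → escape time 7
(row=2, col=1): c = -1.0667 + 0.2420i → escape time 7
(row=2, col=2): c = -0.7733 + 0.2420i → escape time 7
(row=2, col=3): c = -0.4800 + 0.2420i → escape time 7
(row=3, col=0): c = -1.3600 + 0.0580i → escape time 7
(row=3, col=1): c = -1.0667 + 0.0580i → escape time 7
(row=3, col=2): c = -0.7733 + 0.0580i → escape time 7
(row=3, col=3): c = -0.4800 + 0.0580i → escape time 7
(row=4, col=0): c = -1.3600 + -0.1260i → escape time 7
(row=4, col=1): c = -1.0667 + -0.1260i → escape time 7
(row=4, col=2): c = -0.7733 + -0.1260i → escape time 7
(row=4, col=3): c = -0.4800 + -0.1260i → escape time 7
(row=5, col=0): c = -1.3600 + -0.3100i → escape time 6
(row=5, col=1): c = -1.0667 + -0.3100i → escape time 7
(row=5, col=2): c = -0.7733 + -0.3100i → escape time 7
(row=5, col=3): c = -0.4800 + -0.3100i → escape time 7

Answer: 3457
5677
7777
7777
7777
6777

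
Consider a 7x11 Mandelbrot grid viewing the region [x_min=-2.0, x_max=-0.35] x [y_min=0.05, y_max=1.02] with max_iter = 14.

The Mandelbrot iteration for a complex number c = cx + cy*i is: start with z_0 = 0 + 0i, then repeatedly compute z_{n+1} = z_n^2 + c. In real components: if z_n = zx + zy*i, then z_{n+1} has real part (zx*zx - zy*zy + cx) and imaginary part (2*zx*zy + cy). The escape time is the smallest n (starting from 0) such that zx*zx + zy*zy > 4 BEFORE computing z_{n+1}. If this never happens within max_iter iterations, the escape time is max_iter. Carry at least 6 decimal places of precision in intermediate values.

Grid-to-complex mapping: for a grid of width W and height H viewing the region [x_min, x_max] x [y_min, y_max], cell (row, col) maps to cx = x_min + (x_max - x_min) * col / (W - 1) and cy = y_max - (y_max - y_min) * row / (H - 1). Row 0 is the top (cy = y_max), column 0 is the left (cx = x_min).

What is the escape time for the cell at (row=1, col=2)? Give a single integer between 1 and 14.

Answer: 3

Derivation:
z_0 = 0 + 0i, c = -1.4500 + 0.9230i
Iter 1: z = -1.4500 + 0.9230i, |z|^2 = 2.9544
Iter 2: z = -0.1994 + -1.7537i, |z|^2 = 3.1152
Iter 3: z = -4.4857 + 1.6225i, |z|^2 = 22.7539
Escaped at iteration 3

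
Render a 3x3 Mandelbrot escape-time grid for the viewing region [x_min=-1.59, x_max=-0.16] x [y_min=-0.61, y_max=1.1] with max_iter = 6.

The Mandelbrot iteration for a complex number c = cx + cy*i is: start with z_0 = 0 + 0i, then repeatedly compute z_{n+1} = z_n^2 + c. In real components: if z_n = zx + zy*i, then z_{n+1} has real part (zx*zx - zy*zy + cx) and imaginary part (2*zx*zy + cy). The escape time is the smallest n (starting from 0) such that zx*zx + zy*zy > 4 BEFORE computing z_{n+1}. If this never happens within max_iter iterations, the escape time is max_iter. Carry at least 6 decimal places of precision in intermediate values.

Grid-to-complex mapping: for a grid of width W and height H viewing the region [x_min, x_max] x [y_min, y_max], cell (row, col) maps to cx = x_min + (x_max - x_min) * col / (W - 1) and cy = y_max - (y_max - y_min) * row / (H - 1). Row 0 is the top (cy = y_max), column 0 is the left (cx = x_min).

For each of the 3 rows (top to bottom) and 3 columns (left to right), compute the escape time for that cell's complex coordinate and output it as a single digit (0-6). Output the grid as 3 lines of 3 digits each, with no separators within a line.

(row=0, col=0): c = -1.5900 + 1.1000i → escape time 2
(row=0, col=1): c = -0.8750 + 1.1000i → escape time 3
(row=0, col=2): c = -0.1600 + 1.1000i → escape time 6
(row=1, col=0): c = -1.5900 + 0.2450i → escape time 5
(row=1, col=1): c = -0.8750 + 0.2450i → escape time 6
(row=1, col=2): c = -0.1600 + 0.2450i → escape time 6
(row=2, col=0): c = -1.5900 + -0.6100i → escape time 3
(row=2, col=1): c = -0.8750 + -0.6100i → escape time 5
(row=2, col=2): c = -0.1600 + -0.6100i → escape time 6

Answer: 236
566
356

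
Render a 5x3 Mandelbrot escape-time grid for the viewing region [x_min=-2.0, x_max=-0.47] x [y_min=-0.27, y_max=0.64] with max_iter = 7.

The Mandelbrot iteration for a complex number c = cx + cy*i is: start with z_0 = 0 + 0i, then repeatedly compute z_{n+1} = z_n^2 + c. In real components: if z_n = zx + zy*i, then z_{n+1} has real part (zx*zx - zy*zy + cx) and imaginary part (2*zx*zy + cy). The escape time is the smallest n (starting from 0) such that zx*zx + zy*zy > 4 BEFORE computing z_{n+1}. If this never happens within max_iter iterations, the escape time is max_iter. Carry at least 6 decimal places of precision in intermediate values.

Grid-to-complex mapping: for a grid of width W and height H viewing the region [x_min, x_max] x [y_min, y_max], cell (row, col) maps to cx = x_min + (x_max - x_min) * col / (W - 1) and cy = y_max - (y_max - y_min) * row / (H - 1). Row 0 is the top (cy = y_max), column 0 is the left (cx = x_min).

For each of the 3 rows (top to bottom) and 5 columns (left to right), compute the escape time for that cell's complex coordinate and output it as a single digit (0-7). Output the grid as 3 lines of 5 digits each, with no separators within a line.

(row=0, col=0): c = -2.0000 + 0.6400i → escape time 1
(row=0, col=1): c = -1.6175 + 0.6400i → escape time 3
(row=0, col=2): c = -1.2350 + 0.6400i → escape time 3
(row=0, col=3): c = -0.8525 + 0.6400i → escape time 5
(row=0, col=4): c = -0.4700 + 0.6400i → escape time 7
(row=1, col=0): c = -2.0000 + 0.1850i → escape time 1
(row=1, col=1): c = -1.6175 + 0.1850i → escape time 5
(row=1, col=2): c = -1.2350 + 0.1850i → escape time 7
(row=1, col=3): c = -0.8525 + 0.1850i → escape time 7
(row=1, col=4): c = -0.4700 + 0.1850i → escape time 7
(row=2, col=0): c = -2.0000 + -0.2700i → escape time 1
(row=2, col=1): c = -1.6175 + -0.2700i → escape time 4
(row=2, col=2): c = -1.2350 + -0.2700i → escape time 7
(row=2, col=3): c = -0.8525 + -0.2700i → escape time 7
(row=2, col=4): c = -0.4700 + -0.2700i → escape time 7

Answer: 13357
15777
14777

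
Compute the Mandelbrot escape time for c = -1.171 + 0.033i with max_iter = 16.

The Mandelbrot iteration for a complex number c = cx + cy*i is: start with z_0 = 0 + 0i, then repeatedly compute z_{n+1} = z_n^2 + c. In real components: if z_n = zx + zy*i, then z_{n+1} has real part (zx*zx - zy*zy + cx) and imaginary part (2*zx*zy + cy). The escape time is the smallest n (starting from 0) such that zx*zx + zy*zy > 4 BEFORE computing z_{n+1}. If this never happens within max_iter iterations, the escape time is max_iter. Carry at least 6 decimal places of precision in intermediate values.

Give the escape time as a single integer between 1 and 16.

z_0 = 0 + 0i, c = -1.1710 + 0.0330i
Iter 1: z = -1.1710 + 0.0330i, |z|^2 = 1.3723
Iter 2: z = 0.1992 + -0.0443i, |z|^2 = 0.0416
Iter 3: z = -1.1333 + 0.0154i, |z|^2 = 1.2846
Iter 4: z = 0.1131 + -0.0018i, |z|^2 = 0.0128
Iter 5: z = -1.1582 + 0.0326i, |z|^2 = 1.3425
Iter 6: z = 0.1694 + -0.0425i, |z|^2 = 0.0305
Iter 7: z = -1.1441 + 0.0186i, |z|^2 = 1.3094
Iter 8: z = 0.1377 + -0.0096i, |z|^2 = 0.0190
Iter 9: z = -1.1521 + 0.0304i, |z|^2 = 1.3284
Iter 10: z = 0.1555 + -0.0370i, |z|^2 = 0.0255
Iter 11: z = -1.1482 + 0.0215i, |z|^2 = 1.3188
Iter 12: z = 0.1469 + -0.0164i, |z|^2 = 0.0218
Iter 13: z = -1.1497 + 0.0282i, |z|^2 = 1.3226
Iter 14: z = 0.1500 + -0.0318i, |z|^2 = 0.0235
Iter 15: z = -1.1495 + 0.0235i, |z|^2 = 1.3219

Answer: 16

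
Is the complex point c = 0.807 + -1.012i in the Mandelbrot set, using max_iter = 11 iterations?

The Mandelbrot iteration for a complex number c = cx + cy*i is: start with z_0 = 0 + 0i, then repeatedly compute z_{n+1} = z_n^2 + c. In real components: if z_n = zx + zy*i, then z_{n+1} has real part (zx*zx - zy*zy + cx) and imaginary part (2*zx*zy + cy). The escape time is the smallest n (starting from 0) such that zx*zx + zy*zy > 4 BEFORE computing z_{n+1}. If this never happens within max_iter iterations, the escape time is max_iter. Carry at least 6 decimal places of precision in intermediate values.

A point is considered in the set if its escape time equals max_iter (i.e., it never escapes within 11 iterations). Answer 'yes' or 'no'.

Answer: no

Derivation:
z_0 = 0 + 0i, c = 0.8070 + -1.0120i
Iter 1: z = 0.8070 + -1.0120i, |z|^2 = 1.6754
Iter 2: z = 0.4341 + -2.6454i, |z|^2 = 7.1864
Escaped at iteration 2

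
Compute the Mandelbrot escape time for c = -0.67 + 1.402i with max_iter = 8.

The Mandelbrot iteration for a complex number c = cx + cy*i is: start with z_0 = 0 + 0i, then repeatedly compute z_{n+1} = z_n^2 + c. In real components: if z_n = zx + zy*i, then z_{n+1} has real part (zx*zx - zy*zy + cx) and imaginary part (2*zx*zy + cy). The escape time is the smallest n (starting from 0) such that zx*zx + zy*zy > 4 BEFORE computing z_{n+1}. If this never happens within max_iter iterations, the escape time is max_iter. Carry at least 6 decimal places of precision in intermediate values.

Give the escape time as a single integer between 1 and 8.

z_0 = 0 + 0i, c = -0.6700 + 1.4020i
Iter 1: z = -0.6700 + 1.4020i, |z|^2 = 2.4145
Iter 2: z = -2.1867 + -0.4767i, |z|^2 = 5.0089
Escaped at iteration 2

Answer: 2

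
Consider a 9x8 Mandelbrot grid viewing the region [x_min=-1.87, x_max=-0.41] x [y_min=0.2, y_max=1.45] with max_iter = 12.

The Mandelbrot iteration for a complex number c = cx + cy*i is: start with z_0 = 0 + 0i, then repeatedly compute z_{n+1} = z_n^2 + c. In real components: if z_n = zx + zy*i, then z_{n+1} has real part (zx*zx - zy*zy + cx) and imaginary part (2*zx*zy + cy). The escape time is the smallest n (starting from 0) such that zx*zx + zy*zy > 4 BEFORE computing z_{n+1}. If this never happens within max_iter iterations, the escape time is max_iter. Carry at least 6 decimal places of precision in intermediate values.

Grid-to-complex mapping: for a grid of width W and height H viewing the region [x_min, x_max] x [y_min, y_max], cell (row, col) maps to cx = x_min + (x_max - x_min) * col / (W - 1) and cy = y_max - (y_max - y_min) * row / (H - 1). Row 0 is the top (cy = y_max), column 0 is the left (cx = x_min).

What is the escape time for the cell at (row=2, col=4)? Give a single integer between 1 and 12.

z_0 = 0 + 0i, c = -1.1400 + 1.0929i
Iter 1: z = -1.1400 + 1.0929i, |z|^2 = 2.4939
Iter 2: z = -1.0347 + -1.3989i, |z|^2 = 3.0275
Iter 3: z = -2.0261 + 3.9878i, |z|^2 = 20.0074
Escaped at iteration 3

Answer: 3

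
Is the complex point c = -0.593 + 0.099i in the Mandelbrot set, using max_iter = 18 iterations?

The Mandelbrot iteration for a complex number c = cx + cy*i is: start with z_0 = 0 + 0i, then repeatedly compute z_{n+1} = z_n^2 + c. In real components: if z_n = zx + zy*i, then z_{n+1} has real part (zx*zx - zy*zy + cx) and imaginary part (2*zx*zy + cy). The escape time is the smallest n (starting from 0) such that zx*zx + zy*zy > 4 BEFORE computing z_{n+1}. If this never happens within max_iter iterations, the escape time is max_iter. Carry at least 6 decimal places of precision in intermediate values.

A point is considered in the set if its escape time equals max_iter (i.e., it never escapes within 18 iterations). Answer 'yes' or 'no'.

Answer: yes

Derivation:
z_0 = 0 + 0i, c = -0.5930 + 0.0990i
Iter 1: z = -0.5930 + 0.0990i, |z|^2 = 0.3614
Iter 2: z = -0.2512 + -0.0184i, |z|^2 = 0.0634
Iter 3: z = -0.5303 + 0.1082i, |z|^2 = 0.2929
Iter 4: z = -0.3235 + -0.0158i, |z|^2 = 0.1049
Iter 5: z = -0.4886 + 0.1092i, |z|^2 = 0.2506
Iter 6: z = -0.3662 + -0.0077i, |z|^2 = 0.1342
Iter 7: z = -0.4589 + 0.1047i, |z|^2 = 0.2216
Iter 8: z = -0.3933 + 0.0029i, |z|^2 = 0.1547
Iter 9: z = -0.4383 + 0.0967i, |z|^2 = 0.2015
Iter 10: z = -0.4102 + 0.0142i, |z|^2 = 0.1685
Iter 11: z = -0.4249 + 0.0873i, |z|^2 = 0.1882
Iter 12: z = -0.4201 + 0.0248i, |z|^2 = 0.1771
Iter 13: z = -0.4171 + 0.0782i, |z|^2 = 0.1801
Iter 14: z = -0.4251 + 0.0338i, |z|^2 = 0.1819
Iter 15: z = -0.4134 + 0.0703i, |z|^2 = 0.1759
Iter 16: z = -0.4270 + 0.0409i, |z|^2 = 0.1840
Iter 17: z = -0.4123 + 0.0641i, |z|^2 = 0.1741
Did not escape in 18 iterations → in set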